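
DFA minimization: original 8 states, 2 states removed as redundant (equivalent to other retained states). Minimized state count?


Original DFA: 8 states
Redundant states removed: 2
Minimized states = original - removed
= 8 - 2
= 6

6


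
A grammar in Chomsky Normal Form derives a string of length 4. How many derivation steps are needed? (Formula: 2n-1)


Chomsky Normal Form derivation:
String length n = 4
Each step either:
  - Splits a nonterminal into two (n-1 such steps)
  - Converts a nonterminal to terminal (n such steps)
Total = (n-1) + n = 2n - 1
= 2(4) - 1
= 8 - 1
= 7

7


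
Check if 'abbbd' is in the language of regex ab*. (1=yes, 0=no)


Pattern: ab*
String: 'abbbd'
Pattern requires: exactly one 'a' followed by zero or more 'b's
First char is 'a' -> OK
Rest 'bbbd': all b's? No
Result: 0

0


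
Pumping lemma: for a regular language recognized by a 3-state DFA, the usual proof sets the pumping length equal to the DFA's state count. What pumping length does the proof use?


Pumping lemma for regular languages (standard proof):
Take p = |Q|, the number of DFA states.
Any string of length >= |Q| passes through |Q|+1 states while reading its first |Q| symbols,
so by pigeonhole some state repeats, giving the loop that can be pumped.
Here |Q| = 3
Therefore the proof uses p = 3

3


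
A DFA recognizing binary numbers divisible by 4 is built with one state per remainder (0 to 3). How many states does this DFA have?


Divisibility by 4 is tracked via the remainder mod 4: 0, 1, ..., 3
The construction assigns one state to each remainder
Number of remainders = 4

4


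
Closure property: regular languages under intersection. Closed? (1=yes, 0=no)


Regular languages are closed under:
- Union (DFA product construction)
- Intersection (DFA product construction)
- Complement (swap accept/reject states)
- Concatenation (NFA construction)
- Kleene star (NFA construction)
intersection is in this list
Therefore: closed

1


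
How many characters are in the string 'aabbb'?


String: 'aabbb'
Counting characters:
  'a' appears 2 time(s)
  'b' appears 3 time(s)
Total length = 2 + 3 = 5

5


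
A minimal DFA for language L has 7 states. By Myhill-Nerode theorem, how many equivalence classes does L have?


Myhill-Nerode theorem:
Number of equivalence classes = number of states in minimal DFA
Minimal DFA states = 7
Therefore equivalence classes = 7

7


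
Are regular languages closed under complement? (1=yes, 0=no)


Regular languages are closed under all standard operations:
- Union: Yes (product construction)
- Intersection: Yes (product construction)
- Complement: Yes (swap accept/reject)
- Concatenation: Yes (NFA construction)
Operation: complement -> Closed

1


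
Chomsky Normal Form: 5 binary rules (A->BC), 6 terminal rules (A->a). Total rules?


CNF allows two rule forms:
  A -> BC (binary): 5 rules
  A -> a (terminal): 6 rules
Total = 5 + 6 = 11

11


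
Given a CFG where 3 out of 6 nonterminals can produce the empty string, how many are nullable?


Nonterminals: {S, A, B, C, D, E}
A nonterminal is nullable if it can derive epsilon
Counting nullable nonterminals: 3
Total nullable = 3

3


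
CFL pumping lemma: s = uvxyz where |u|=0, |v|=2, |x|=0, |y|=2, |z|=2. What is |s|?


|s| = |u| + |v| + |x| + |y| + |z|
= 0 + 2 + 0 + 2 + 2
= 2 + 0 + 4
= 2 + 4
= 6

6


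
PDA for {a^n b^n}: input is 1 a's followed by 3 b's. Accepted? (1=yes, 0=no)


Language requires equal numbers of a's and b's
PDA pushes for each 'a', pops for each 'b'
Number of a's = 1
Number of b's = 3
1 != 3 -> Reject

0


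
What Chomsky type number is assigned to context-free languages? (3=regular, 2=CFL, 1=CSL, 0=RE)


Chomsky hierarchy levels:
  Type 3: Regular (DFA/NFA/regex)
  Type 2: Context-free (PDA)
  Type 1: Context-sensitive
  Type 0: Recursively enumerable (TM)
'context-free' corresponds to Type 2

2


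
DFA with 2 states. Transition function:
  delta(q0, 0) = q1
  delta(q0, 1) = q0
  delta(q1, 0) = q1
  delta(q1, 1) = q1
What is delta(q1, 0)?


Looking up transition function:
delta(q1, 0) in the table
Row: q1, Column: 0
Result: q1

q1


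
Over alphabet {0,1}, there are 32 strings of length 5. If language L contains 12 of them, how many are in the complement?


Alphabet: {0,1}
String length: 5
Total strings of length 5 = 2^5 = 32
Strings in L = 12
Complement = total - |L|
= 32 - 12
= 20

20


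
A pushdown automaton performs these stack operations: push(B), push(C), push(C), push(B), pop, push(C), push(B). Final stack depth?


Tracing stack operations:
  push(B) -> stack = [B], depth=1
  push(C) -> stack = [B,C], depth=2
  push(C) -> stack = [B,C,C], depth=3
  push(B) -> stack = [B,C,C,B], depth=4
  pop -> removed B, stack = [B,C,C], depth=3
  push(C) -> stack = [B,C,C,C], depth=4
  push(B) -> stack = [B,C,C,C,B], depth=5
Final depth = 5

5


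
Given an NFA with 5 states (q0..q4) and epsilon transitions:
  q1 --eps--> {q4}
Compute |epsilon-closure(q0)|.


Starting from q0
Initialize closure = {q0}
q0 has no outgoing epsilon transitions -> nothing to add
Final closure: {q0}
Size = 1

1


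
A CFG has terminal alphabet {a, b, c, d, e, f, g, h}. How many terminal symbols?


Terminal symbols: a, b, c, d, e, f, g, h
Counting each: a (#1), b (#2), c (#3), d (#4), e (#5), f (#6), g (#7), h (#8)
Total = 8

8


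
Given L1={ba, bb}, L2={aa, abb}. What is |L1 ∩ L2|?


L1 = {ba, bb}
L2 = {aa, abb}
Checking each string in L1 against L2:
  'ba': in L2? No
  'bb': in L2? No
Intersection = {}
|L1 ∩ L2| = 0

0


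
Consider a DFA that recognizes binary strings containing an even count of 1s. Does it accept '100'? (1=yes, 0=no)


DFA has 2 states: q_even (start, accept=yes) and q_odd
Processing string '100' character by character:
  Position 0: read '1', 1-count=1 -> q_odd
  Position 1: read '0', 1-count=1 -> q_odd (no change)
  Position 2: read '0', 1-count=1 -> q_odd (no change)
Final state: q_odd, total 1s = 1 (odd); the DFA requires an even count -> reject

0


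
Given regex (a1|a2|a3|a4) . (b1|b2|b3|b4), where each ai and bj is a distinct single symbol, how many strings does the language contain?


First group: 4 alternatives
Second group: 4 alternatives
Concatenation: each choice from group 1 pairs with each from group 2
Total = 4 x 4 = 16

16


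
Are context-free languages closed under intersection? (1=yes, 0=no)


CFL closure properties:
  Closed under: union, concatenation, Kleene star
  NOT closed under: intersection, complement
Operation 'intersection' is in not-closed list -> No (not closed)

0


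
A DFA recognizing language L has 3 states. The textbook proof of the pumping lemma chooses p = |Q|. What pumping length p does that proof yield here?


Pumping lemma for regular languages (standard proof):
Take p = |Q|, the number of DFA states.
Any string of length >= |Q| passes through |Q|+1 states while reading its first |Q| symbols,
so by pigeonhole some state repeats, giving the loop that can be pumped.
Here |Q| = 3
Therefore the proof uses p = 3

3


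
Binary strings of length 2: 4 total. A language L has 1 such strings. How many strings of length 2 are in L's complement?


Alphabet: {0,1}
String length: 2
Total strings of length 2 = 2^2 = 4
Strings in L = 1
Complement = total - |L|
= 4 - 1
= 3

3


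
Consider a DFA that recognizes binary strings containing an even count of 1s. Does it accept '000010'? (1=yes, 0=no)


DFA has 2 states: q_even (start, accept=yes) and q_odd
Processing string '000010' character by character:
  Position 0: read '0', 1-count=0 -> q_even (no change)
  Position 1: read '0', 1-count=0 -> q_even (no change)
  Position 2: read '0', 1-count=0 -> q_even (no change)
  Position 3: read '0', 1-count=0 -> q_even (no change)
  Position 4: read '1', 1-count=1 -> q_odd
  Position 5: read '0', 1-count=1 -> q_odd (no change)
Final state: q_odd, total 1s = 1 (odd); the DFA requires an even count -> reject

0


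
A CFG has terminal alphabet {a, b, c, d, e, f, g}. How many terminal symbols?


Terminal symbols: a, b, c, d, e, f, g
Counting each: a (#1), b (#2), c (#3), d (#4), e (#5), f (#6), g (#7)
Total = 7

7


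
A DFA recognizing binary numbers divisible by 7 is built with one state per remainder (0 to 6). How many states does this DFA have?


Divisibility by 7 is tracked via the remainder mod 7: 0, 1, ..., 6
The construction assigns one state to each remainder
Number of remainders = 7

7


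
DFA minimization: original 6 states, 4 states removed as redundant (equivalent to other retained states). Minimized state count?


Original DFA: 6 states
Redundant states removed: 4
Minimized states = original - removed
= 6 - 4
= 2

2


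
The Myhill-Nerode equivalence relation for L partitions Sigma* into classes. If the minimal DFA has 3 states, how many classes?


Myhill-Nerode theorem:
Number of equivalence classes = number of states in minimal DFA
Minimal DFA states = 3
Therefore equivalence classes = 3

3


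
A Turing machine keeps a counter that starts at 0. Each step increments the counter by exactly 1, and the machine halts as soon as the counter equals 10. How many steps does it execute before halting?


Counter starts at 0. Counting sequence:
  Step 1: counter = 1
  Step 2: counter = 2
  Step 3: counter = 3
  Step 4: counter = 4
  Step 5: counter = 5
  Step 6: counter = 6
  ...
  Step 10: counter = 10
Counter reached 10 -> halt
Total steps = 10

10


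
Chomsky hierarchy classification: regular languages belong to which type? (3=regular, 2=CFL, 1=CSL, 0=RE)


Chomsky hierarchy levels:
  Type 3: Regular (DFA/NFA/regex)
  Type 2: Context-free (PDA)
  Type 1: Context-sensitive
  Type 0: Recursively enumerable (TM)
'regular' corresponds to Type 3

3


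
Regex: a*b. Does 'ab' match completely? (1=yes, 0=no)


Pattern: a*b
String: 'ab'
Pattern requires: zero or more 'a's followed by exactly one 'b'
Found 1 leading 'a's
Remaining: 'b'
Remaining is exactly 'b' -> match
Result: 1

1


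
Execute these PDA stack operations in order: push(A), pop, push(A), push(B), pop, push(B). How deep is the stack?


Tracing stack operations:
  push(A) -> stack = [A], depth=1
  pop -> removed A, stack = [], depth=0
  push(A) -> stack = [A], depth=1
  push(B) -> stack = [A,B], depth=2
  pop -> removed B, stack = [A], depth=1
  push(B) -> stack = [A,B], depth=2
Final depth = 2

2


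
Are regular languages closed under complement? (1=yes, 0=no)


Regular languages are closed under:
- Union (DFA product construction)
- Intersection (DFA product construction)
- Complement (swap accept/reject states)
- Concatenation (NFA construction)
- Kleene star (NFA construction)
complement is in this list
Therefore: closed

1


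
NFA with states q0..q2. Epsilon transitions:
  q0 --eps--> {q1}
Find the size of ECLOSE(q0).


Starting from q0
Initialize closure = {q0}
Follow epsilon from q0 -> add q1
Final closure: {q0, q1}
Size = 2

2


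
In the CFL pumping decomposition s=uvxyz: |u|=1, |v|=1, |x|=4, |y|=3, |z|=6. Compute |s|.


|s| = |u| + |v| + |x| + |y| + |z|
= 1 + 1 + 4 + 3 + 6
= 2 + 4 + 9
= 6 + 9
= 15

15


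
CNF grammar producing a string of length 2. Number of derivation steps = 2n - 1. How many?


Chomsky Normal Form derivation:
String length n = 2
Each step either:
  - Splits a nonterminal into two (n-1 such steps)
  - Converts a nonterminal to terminal (n such steps)
Total = (n-1) + n = 2n - 1
= 2(2) - 1
= 4 - 1
= 3

3


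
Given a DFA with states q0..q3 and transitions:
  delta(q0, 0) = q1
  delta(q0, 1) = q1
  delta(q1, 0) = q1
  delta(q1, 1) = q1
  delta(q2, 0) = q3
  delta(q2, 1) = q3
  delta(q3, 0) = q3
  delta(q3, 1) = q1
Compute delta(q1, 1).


Looking up transition function:
delta(q1, 1) in the table
Row: q1, Column: 1
Result: q1

q1


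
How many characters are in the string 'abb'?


String: 'abb'
Counting characters:
  'a' appears 1 time(s)
  'b' appears 2 time(s)
Total length = 1 + 2 = 3

3


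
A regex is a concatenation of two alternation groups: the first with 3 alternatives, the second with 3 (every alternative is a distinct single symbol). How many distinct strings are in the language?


First group: 3 alternatives
Second group: 3 alternatives
Concatenation: each choice from group 1 pairs with each from group 2
Total = 3 x 3 = 9

9


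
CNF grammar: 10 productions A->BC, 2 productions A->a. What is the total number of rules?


CNF allows two rule forms:
  A -> BC (binary): 10 rules
  A -> a (terminal): 2 rules
Total = 10 + 2 = 12

12


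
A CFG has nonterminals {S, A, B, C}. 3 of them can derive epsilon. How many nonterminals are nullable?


Nonterminals: {S, A, B, C}
A nonterminal is nullable if it can derive epsilon
Counting nullable nonterminals: 3
Total nullable = 3

3


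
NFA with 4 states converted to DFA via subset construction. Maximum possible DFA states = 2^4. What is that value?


NFA has 4 states
Subset construction: each DFA state = subset of NFA states
Maximum subsets = 2^4
2^4 = 16

16


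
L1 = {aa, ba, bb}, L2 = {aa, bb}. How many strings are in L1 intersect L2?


L1 = {aa, ba, bb}
L2 = {aa, bb}
Checking each string in L1 against L2:
  'aa': in L2? Yes
  'ba': in L2? No
  'bb': in L2? Yes
Intersection = {aa, bb}
|L1 ∩ L2| = 2

2


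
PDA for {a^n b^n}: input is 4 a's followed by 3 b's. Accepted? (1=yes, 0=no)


Language requires equal numbers of a's and b's
PDA pushes for each 'a', pops for each 'b'
Number of a's = 4
Number of b's = 3
4 != 3 -> Reject

0


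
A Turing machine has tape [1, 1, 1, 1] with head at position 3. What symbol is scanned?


Tape: [1, 1, 1, 1]
Positions: 0 1 2 3
Values:    1 1 1 1
Head at position 3
tape[3] = 1

1


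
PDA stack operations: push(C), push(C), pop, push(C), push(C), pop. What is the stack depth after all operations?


Tracing stack operations:
  push(C) -> stack = [C], depth=1
  push(C) -> stack = [C,C], depth=2
  pop -> removed C, stack = [C], depth=1
  push(C) -> stack = [C,C], depth=2
  push(C) -> stack = [C,C,C], depth=3
  pop -> removed C, stack = [C,C], depth=2
Final depth = 2

2


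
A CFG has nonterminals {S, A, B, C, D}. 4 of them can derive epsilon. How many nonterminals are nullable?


Nonterminals: {S, A, B, C, D}
A nonterminal is nullable if it can derive epsilon
Counting nullable nonterminals: 4
Total nullable = 4

4


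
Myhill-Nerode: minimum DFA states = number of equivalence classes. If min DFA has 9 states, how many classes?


Myhill-Nerode theorem:
Number of equivalence classes = number of states in minimal DFA
Minimal DFA states = 9
Therefore equivalence classes = 9

9


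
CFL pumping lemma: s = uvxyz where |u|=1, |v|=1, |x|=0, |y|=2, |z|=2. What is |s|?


|s| = |u| + |v| + |x| + |y| + |z|
= 1 + 1 + 0 + 2 + 2
= 2 + 0 + 4
= 2 + 4
= 6

6


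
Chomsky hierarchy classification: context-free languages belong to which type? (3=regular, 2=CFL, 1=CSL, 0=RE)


Chomsky hierarchy levels:
  Type 3: Regular (DFA/NFA/regex)
  Type 2: Context-free (PDA)
  Type 1: Context-sensitive
  Type 0: Recursively enumerable (TM)
'context-free' corresponds to Type 2

2


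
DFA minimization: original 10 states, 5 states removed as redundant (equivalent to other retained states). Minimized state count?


Original DFA: 10 states
Redundant states removed: 5
Minimized states = original - removed
= 10 - 5
= 5

5


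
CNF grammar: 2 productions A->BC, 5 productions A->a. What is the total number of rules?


CNF allows two rule forms:
  A -> BC (binary): 2 rules
  A -> a (terminal): 5 rules
Total = 2 + 5 = 7

7


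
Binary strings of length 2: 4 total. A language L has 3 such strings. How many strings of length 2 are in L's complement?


Alphabet: {0,1}
String length: 2
Total strings of length 2 = 2^2 = 4
Strings in L = 3
Complement = total - |L|
= 4 - 3
= 1

1


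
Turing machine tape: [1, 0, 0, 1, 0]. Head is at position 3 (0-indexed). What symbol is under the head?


Tape: [1, 0, 0, 1, 0]
Positions: 0 1 2 3 4
Values:    1 0 0 1 0
Head at position 3
tape[3] = 1

1


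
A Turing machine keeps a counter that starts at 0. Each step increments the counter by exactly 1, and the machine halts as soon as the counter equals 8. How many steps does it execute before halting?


Counter starts at 0. Counting sequence:
  Step 1: counter = 1
  Step 2: counter = 2
  Step 3: counter = 3
  Step 4: counter = 4
  Step 5: counter = 5
  Step 6: counter = 6
  Step 7: counter = 7
  Step 8: counter = 8
Counter reached 8 -> halt
Total steps = 8

8


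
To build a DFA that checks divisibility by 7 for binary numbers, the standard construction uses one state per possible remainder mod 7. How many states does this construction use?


Divisibility by 7 is tracked via the remainder mod 7: 0, 1, ..., 6
The construction assigns one state to each remainder
Number of remainders = 7

7


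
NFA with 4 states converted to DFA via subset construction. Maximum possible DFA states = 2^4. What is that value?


NFA has 4 states
Subset construction: each DFA state = subset of NFA states
Maximum subsets = 2^4
2^4 = 16

16


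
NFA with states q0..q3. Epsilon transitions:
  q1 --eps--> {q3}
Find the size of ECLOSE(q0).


Starting from q0
Initialize closure = {q0}
q0 has no outgoing epsilon transitions -> nothing to add
Final closure: {q0}
Size = 1

1


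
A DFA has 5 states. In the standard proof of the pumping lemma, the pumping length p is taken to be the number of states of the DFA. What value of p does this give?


Pumping lemma for regular languages (standard proof):
Take p = |Q|, the number of DFA states.
Any string of length >= |Q| passes through |Q|+1 states while reading its first |Q| symbols,
so by pigeonhole some state repeats, giving the loop that can be pumped.
Here |Q| = 5
Therefore the proof uses p = 5

5


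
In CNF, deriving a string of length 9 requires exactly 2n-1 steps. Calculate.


Chomsky Normal Form derivation:
String length n = 9
Each step either:
  - Splits a nonterminal into two (n-1 such steps)
  - Converts a nonterminal to terminal (n such steps)
Total = (n-1) + n = 2n - 1
= 2(9) - 1
= 18 - 1
= 17

17


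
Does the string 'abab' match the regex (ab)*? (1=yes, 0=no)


Pattern: (ab)*
String: 'abab'
Pattern requires: zero or more repetitions of 'ab'
Pairs: ['ab', 'ab']
All pairs are 'ab'? Yes
Result: 1

1


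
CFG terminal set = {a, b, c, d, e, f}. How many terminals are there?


Terminal symbols: a, b, c, d, e, f
Counting each: a (#1), b (#2), c (#3), d (#4), e (#5), f (#6)
Total = 6

6


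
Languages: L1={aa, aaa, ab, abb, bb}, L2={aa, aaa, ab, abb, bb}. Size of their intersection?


L1 = {aa, aaa, ab, abb, bb}
L2 = {aa, aaa, ab, abb, bb}
Checking each string in L1 against L2:
  'aa': in L2? Yes
  'aaa': in L2? Yes
  'ab': in L2? Yes
  'abb': in L2? Yes
  'bb': in L2? Yes
Intersection = {aa, aaa, ab, abb, bb}
|L1 ∩ L2| = 5

5


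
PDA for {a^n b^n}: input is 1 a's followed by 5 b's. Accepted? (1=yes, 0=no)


Language requires equal numbers of a's and b's
PDA pushes for each 'a', pops for each 'b'
Number of a's = 1
Number of b's = 5
1 != 5 -> Reject

0


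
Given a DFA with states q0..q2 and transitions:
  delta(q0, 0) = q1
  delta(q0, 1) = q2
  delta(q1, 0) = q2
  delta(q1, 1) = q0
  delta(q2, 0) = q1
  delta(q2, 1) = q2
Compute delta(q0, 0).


Looking up transition function:
delta(q0, 0) in the table
Row: q0, Column: 0
Result: q1

q1


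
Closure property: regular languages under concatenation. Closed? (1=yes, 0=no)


Regular languages are closed under:
- Union (DFA product construction)
- Intersection (DFA product construction)
- Complement (swap accept/reject states)
- Concatenation (NFA construction)
- Kleene star (NFA construction)
concatenation is in this list
Therefore: closed

1


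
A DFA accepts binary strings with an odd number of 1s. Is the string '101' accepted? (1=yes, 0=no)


DFA has 2 states: q_even (start, accept=no) and q_odd
Processing string '101' character by character:
  Position 0: read '1', 1-count=1 -> q_odd
  Position 1: read '0', 1-count=1 -> q_odd (no change)
  Position 2: read '1', 1-count=2 -> q_even
Final state: q_even, total 1s = 2 (even); the DFA requires an odd count -> reject

0


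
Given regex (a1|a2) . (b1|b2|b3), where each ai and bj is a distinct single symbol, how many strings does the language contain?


First group: 2 alternatives
Second group: 3 alternatives
Concatenation: each choice from group 1 pairs with each from group 2
Total = 2 x 3 = 6

6


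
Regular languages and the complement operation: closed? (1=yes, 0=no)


Regular languages are closed under all standard operations:
- Union: Yes (product construction)
- Intersection: Yes (product construction)
- Complement: Yes (swap accept/reject)
- Concatenation: Yes (NFA construction)
Operation: complement -> Closed

1


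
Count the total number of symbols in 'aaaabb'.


String: 'aaaabb'
Counting characters:
  'a' appears 4 time(s)
  'b' appears 2 time(s)
Total length = 4 + 2 = 6

6


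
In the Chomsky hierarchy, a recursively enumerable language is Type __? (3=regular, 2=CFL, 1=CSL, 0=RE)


Chomsky hierarchy levels:
  Type 3: Regular (DFA/NFA/regex)
  Type 2: Context-free (PDA)
  Type 1: Context-sensitive
  Type 0: Recursively enumerable (TM)
'recursively enumerable' corresponds to Type 0

0


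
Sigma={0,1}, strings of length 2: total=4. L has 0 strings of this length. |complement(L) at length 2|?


Alphabet: {0,1}
String length: 2
Total strings of length 2 = 2^2 = 4
Strings in L = 0
Complement = total - |L|
= 4 - 0
= 4

4


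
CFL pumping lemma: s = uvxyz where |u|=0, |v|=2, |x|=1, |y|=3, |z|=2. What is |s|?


|s| = |u| + |v| + |x| + |y| + |z|
= 0 + 2 + 1 + 3 + 2
= 2 + 1 + 5
= 3 + 5
= 8

8


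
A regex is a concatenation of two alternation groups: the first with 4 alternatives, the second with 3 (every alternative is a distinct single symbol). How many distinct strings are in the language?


First group: 4 alternatives
Second group: 3 alternatives
Concatenation: each choice from group 1 pairs with each from group 2
Total = 4 x 3 = 12

12


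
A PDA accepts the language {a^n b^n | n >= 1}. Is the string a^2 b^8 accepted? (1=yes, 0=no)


Language requires equal numbers of a's and b's
PDA pushes for each 'a', pops for each 'b'
Number of a's = 2
Number of b's = 8
2 != 8 -> Reject

0


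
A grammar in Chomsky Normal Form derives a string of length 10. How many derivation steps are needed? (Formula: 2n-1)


Chomsky Normal Form derivation:
String length n = 10
Each step either:
  - Splits a nonterminal into two (n-1 such steps)
  - Converts a nonterminal to terminal (n such steps)
Total = (n-1) + n = 2n - 1
= 2(10) - 1
= 20 - 1
= 19

19


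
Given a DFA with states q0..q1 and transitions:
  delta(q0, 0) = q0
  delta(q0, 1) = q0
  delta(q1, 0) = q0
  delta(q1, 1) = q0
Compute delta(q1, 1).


Looking up transition function:
delta(q1, 1) in the table
Row: q1, Column: 1
Result: q0

q0


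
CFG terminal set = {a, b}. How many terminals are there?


Terminal symbols: a, b
Counting each: a (#1), b (#2)
Total = 2

2


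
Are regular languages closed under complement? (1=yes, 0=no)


Regular languages are closed under:
- Union (DFA product construction)
- Intersection (DFA product construction)
- Complement (swap accept/reject states)
- Concatenation (NFA construction)
- Kleene star (NFA construction)
complement is in this list
Therefore: closed

1


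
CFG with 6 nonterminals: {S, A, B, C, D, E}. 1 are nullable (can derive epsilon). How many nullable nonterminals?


Nonterminals: {S, A, B, C, D, E}
A nonterminal is nullable if it can derive epsilon
Counting nullable nonterminals: 1
Total nullable = 1

1


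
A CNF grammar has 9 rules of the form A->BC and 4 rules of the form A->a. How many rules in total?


CNF allows two rule forms:
  A -> BC (binary): 9 rules
  A -> a (terminal): 4 rules
Total = 9 + 4 = 13

13


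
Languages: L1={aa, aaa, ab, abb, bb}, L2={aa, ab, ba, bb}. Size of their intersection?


L1 = {aa, aaa, ab, abb, bb}
L2 = {aa, ab, ba, bb}
Checking each string in L1 against L2:
  'aa': in L2? Yes
  'aaa': in L2? No
  'ab': in L2? Yes
  'abb': in L2? No
  'bb': in L2? Yes
Intersection = {aa, ab, bb}
|L1 ∩ L2| = 3

3


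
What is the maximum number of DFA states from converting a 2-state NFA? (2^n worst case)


NFA has 2 states
Subset construction: each DFA state = subset of NFA states
Maximum subsets = 2^2
2^2 = 4

4


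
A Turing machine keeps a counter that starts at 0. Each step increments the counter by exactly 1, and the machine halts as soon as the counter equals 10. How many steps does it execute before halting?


Counter starts at 0. Counting sequence:
  Step 1: counter = 1
  Step 2: counter = 2
  Step 3: counter = 3
  Step 4: counter = 4
  Step 5: counter = 5
  Step 6: counter = 6
  ...
  Step 10: counter = 10
Counter reached 10 -> halt
Total steps = 10

10


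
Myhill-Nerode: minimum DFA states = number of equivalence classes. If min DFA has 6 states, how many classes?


Myhill-Nerode theorem:
Number of equivalence classes = number of states in minimal DFA
Minimal DFA states = 6
Therefore equivalence classes = 6

6


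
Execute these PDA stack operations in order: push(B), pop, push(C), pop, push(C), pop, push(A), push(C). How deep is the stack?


Tracing stack operations:
  push(B) -> stack = [B], depth=1
  pop -> removed B, stack = [], depth=0
  push(C) -> stack = [C], depth=1
  pop -> removed C, stack = [], depth=0
  push(C) -> stack = [C], depth=1
  pop -> removed C, stack = [], depth=0
  push(A) -> stack = [A], depth=1
  push(C) -> stack = [A,C], depth=2
Final depth = 2

2


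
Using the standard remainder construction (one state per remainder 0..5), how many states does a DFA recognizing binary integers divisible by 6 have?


Divisibility by 6 is tracked via the remainder mod 6: 0, 1, ..., 5
The construction assigns one state to each remainder
Number of remainders = 6

6


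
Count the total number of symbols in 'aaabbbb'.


String: 'aaabbbb'
Counting characters:
  'a' appears 3 time(s)
  'b' appears 4 time(s)
Total length = 3 + 4 = 7

7


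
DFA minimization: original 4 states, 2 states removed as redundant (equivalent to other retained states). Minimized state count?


Original DFA: 4 states
Redundant states removed: 2
Minimized states = original - removed
= 4 - 2
= 2

2


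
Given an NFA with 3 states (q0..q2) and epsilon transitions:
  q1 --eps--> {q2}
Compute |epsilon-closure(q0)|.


Starting from q0
Initialize closure = {q0}
q0 has no outgoing epsilon transitions -> nothing to add
Final closure: {q0}
Size = 1

1


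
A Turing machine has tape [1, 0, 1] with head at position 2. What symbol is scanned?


Tape: [1, 0, 1]
Positions: 0 1 2
Values:    1 0 1
Head at position 2
tape[2] = 1

1


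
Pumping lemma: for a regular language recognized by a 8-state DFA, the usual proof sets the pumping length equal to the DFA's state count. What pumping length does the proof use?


Pumping lemma for regular languages (standard proof):
Take p = |Q|, the number of DFA states.
Any string of length >= |Q| passes through |Q|+1 states while reading its first |Q| symbols,
so by pigeonhole some state repeats, giving the loop that can be pumped.
Here |Q| = 8
Therefore the proof uses p = 8

8


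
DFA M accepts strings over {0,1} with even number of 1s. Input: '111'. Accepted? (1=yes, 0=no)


DFA has 2 states: q_even (start, accept=yes) and q_odd
Processing string '111' character by character:
  Position 0: read '1', 1-count=1 -> q_odd
  Position 1: read '1', 1-count=2 -> q_even
  Position 2: read '1', 1-count=3 -> q_odd
Final state: q_odd, total 1s = 3 (odd); the DFA requires an even count -> reject

0


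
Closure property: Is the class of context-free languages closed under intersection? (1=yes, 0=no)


CFL closure properties:
  Closed under: union, concatenation, Kleene star
  NOT closed under: intersection, complement
Operation 'intersection' is in not-closed list -> No (not closed)

0


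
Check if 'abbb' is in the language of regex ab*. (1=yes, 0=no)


Pattern: ab*
String: 'abbb'
Pattern requires: exactly one 'a' followed by zero or more 'b's
First char is 'a' -> OK
Rest 'bbb': all b's? Yes
Result: 1

1


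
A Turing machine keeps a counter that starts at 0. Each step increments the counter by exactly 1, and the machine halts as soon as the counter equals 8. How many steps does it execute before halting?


Counter starts at 0. Counting sequence:
  Step 1: counter = 1
  Step 2: counter = 2
  Step 3: counter = 3
  Step 4: counter = 4
  Step 5: counter = 5
  Step 6: counter = 6
  Step 7: counter = 7
  Step 8: counter = 8
Counter reached 8 -> halt
Total steps = 8

8


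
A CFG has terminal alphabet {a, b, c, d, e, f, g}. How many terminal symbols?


Terminal symbols: a, b, c, d, e, f, g
Counting each: a (#1), b (#2), c (#3), d (#4), e (#5), f (#6), g (#7)
Total = 7

7


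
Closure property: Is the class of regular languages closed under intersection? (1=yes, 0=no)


Regular languages are closed under all standard operations:
- Union: Yes (product construction)
- Intersection: Yes (product construction)
- Complement: Yes (swap accept/reject)
- Concatenation: Yes (NFA construction)
Operation: intersection -> Closed

1


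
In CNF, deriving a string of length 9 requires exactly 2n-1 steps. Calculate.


Chomsky Normal Form derivation:
String length n = 9
Each step either:
  - Splits a nonterminal into two (n-1 such steps)
  - Converts a nonterminal to terminal (n such steps)
Total = (n-1) + n = 2n - 1
= 2(9) - 1
= 18 - 1
= 17

17


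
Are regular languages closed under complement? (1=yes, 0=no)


Regular languages are closed under:
- Union (DFA product construction)
- Intersection (DFA product construction)
- Complement (swap accept/reject states)
- Concatenation (NFA construction)
- Kleene star (NFA construction)
complement is in this list
Therefore: closed

1


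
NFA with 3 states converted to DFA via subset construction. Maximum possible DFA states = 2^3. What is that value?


NFA has 3 states
Subset construction: each DFA state = subset of NFA states
Maximum subsets = 2^3
2^3 = 8

8


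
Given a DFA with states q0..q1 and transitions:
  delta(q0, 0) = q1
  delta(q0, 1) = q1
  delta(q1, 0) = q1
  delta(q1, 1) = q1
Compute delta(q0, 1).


Looking up transition function:
delta(q0, 1) in the table
Row: q0, Column: 1
Result: q1

q1


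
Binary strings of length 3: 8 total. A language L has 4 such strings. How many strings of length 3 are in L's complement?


Alphabet: {0,1}
String length: 3
Total strings of length 3 = 2^3 = 8
Strings in L = 4
Complement = total - |L|
= 8 - 4
= 4

4


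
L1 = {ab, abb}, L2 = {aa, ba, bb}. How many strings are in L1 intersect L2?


L1 = {ab, abb}
L2 = {aa, ba, bb}
Checking each string in L1 against L2:
  'ab': in L2? No
  'abb': in L2? No
Intersection = {}
|L1 ∩ L2| = 0

0


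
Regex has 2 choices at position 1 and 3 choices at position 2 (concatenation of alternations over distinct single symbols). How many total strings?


First group: 2 alternatives
Second group: 3 alternatives
Concatenation: each choice from group 1 pairs with each from group 2
Total = 2 x 3 = 6

6


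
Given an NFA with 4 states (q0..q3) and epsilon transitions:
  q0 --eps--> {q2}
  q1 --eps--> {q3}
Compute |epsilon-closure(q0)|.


Starting from q0
Initialize closure = {q0}
Follow epsilon from q0 -> add q2
Final closure: {q0, q2}
Size = 2

2


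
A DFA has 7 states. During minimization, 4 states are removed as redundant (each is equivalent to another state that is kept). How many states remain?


Original DFA: 7 states
Redundant states removed: 4
Minimized states = original - removed
= 7 - 4
= 3

3


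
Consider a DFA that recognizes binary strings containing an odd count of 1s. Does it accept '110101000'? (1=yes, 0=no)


DFA has 2 states: q_even (start, accept=no) and q_odd
Processing string '110101000' character by character:
  Position 0: read '1', 1-count=1 -> q_odd
  Position 1: read '1', 1-count=2 -> q_even
  Position 2: read '0', 1-count=2 -> q_even (no change)
  Position 3: read '1', 1-count=3 -> q_odd
  Position 4: read '0', 1-count=3 -> q_odd (no change)
  Position 5: read '1', 1-count=4 -> q_even
  Position 6: read '0', 1-count=4 -> q_even (no change)
  Position 7: read '0', 1-count=4 -> q_even (no change)
  Position 8: read '0', 1-count=4 -> q_even (no change)
Final state: q_even, total 1s = 4 (even); the DFA requires an odd count -> reject

0


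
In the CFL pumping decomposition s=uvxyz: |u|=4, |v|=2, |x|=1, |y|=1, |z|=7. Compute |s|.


|s| = |u| + |v| + |x| + |y| + |z|
= 4 + 2 + 1 + 1 + 7
= 6 + 1 + 8
= 7 + 8
= 15

15


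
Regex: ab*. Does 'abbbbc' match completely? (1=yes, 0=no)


Pattern: ab*
String: 'abbbbc'
Pattern requires: exactly one 'a' followed by zero or more 'b's
First char is 'a' -> OK
Rest 'bbbbc': all b's? No
Result: 0

0


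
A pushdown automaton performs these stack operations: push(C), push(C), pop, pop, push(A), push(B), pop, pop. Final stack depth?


Tracing stack operations:
  push(C) -> stack = [C], depth=1
  push(C) -> stack = [C,C], depth=2
  pop -> removed C, stack = [C], depth=1
  pop -> removed C, stack = [], depth=0
  push(A) -> stack = [A], depth=1
  push(B) -> stack = [A,B], depth=2
  pop -> removed B, stack = [A], depth=1
  pop -> removed A, stack = [], depth=0
Final depth = 0

0


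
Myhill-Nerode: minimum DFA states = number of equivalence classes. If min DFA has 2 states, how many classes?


Myhill-Nerode theorem:
Number of equivalence classes = number of states in minimal DFA
Minimal DFA states = 2
Therefore equivalence classes = 2

2


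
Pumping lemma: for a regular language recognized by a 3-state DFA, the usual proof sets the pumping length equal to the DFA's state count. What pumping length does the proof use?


Pumping lemma for regular languages (standard proof):
Take p = |Q|, the number of DFA states.
Any string of length >= |Q| passes through |Q|+1 states while reading its first |Q| symbols,
so by pigeonhole some state repeats, giving the loop that can be pumped.
Here |Q| = 3
Therefore the proof uses p = 3

3


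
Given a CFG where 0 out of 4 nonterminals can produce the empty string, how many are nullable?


Nonterminals: {S, A, B, C}
A nonterminal is nullable if it can derive epsilon
Counting nullable nonterminals: 0
Total nullable = 0

0


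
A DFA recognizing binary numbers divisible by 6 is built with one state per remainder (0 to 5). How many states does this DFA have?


Divisibility by 6 is tracked via the remainder mod 6: 0, 1, ..., 5
The construction assigns one state to each remainder
Number of remainders = 6

6


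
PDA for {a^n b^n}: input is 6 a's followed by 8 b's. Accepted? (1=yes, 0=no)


Language requires equal numbers of a's and b's
PDA pushes for each 'a', pops for each 'b'
Number of a's = 6
Number of b's = 8
6 != 8 -> Reject

0


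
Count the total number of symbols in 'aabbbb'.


String: 'aabbbb'
Counting characters:
  'a' appears 2 time(s)
  'b' appears 4 time(s)
Total length = 2 + 4 = 6

6


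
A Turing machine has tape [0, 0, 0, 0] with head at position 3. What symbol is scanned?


Tape: [0, 0, 0, 0]
Positions: 0 1 2 3
Values:    0 0 0 0
Head at position 3
tape[3] = 0

0


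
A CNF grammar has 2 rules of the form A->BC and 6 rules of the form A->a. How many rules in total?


CNF allows two rule forms:
  A -> BC (binary): 2 rules
  A -> a (terminal): 6 rules
Total = 2 + 6 = 8

8


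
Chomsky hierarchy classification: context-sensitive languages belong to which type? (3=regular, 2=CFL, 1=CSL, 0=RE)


Chomsky hierarchy levels:
  Type 3: Regular (DFA/NFA/regex)
  Type 2: Context-free (PDA)
  Type 1: Context-sensitive
  Type 0: Recursively enumerable (TM)
'context-sensitive' corresponds to Type 1

1


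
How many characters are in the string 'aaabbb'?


String: 'aaabbb'
Counting characters:
  'a' appears 3 time(s)
  'b' appears 3 time(s)
Total length = 3 + 3 = 6

6


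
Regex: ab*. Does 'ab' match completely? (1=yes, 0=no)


Pattern: ab*
String: 'ab'
Pattern requires: exactly one 'a' followed by zero or more 'b's
First char is 'a' -> OK
Rest 'b': all b's? Yes
Result: 1

1


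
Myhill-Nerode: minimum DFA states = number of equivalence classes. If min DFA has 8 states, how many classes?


Myhill-Nerode theorem:
Number of equivalence classes = number of states in minimal DFA
Minimal DFA states = 8
Therefore equivalence classes = 8

8


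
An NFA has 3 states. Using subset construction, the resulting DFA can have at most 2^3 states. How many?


NFA has 3 states
Subset construction: each DFA state = subset of NFA states
Maximum subsets = 2^3
2^3 = 8

8


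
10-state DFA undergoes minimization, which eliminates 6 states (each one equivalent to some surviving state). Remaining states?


Original DFA: 10 states
Redundant states removed: 6
Minimized states = original - removed
= 10 - 6
= 4

4


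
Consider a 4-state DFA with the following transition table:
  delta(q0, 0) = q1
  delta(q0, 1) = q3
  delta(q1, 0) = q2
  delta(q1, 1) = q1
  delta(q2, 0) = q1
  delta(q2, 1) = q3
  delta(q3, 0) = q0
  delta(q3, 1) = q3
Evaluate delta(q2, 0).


Looking up transition function:
delta(q2, 0) in the table
Row: q2, Column: 0
Result: q1

q1


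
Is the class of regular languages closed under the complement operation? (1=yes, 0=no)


Regular languages are closed under:
- Union (DFA product construction)
- Intersection (DFA product construction)
- Complement (swap accept/reject states)
- Concatenation (NFA construction)
- Kleene star (NFA construction)
complement is in this list
Therefore: closed

1


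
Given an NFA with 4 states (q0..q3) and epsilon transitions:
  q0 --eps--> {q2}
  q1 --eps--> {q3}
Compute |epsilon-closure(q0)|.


Starting from q0
Initialize closure = {q0}
Follow epsilon from q0 -> add q2
Final closure: {q0, q2}
Size = 2

2


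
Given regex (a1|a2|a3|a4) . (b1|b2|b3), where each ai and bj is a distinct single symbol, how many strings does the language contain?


First group: 4 alternatives
Second group: 3 alternatives
Concatenation: each choice from group 1 pairs with each from group 2
Total = 4 x 3 = 12

12


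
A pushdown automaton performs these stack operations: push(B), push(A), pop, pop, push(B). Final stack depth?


Tracing stack operations:
  push(B) -> stack = [B], depth=1
  push(A) -> stack = [B,A], depth=2
  pop -> removed A, stack = [B], depth=1
  pop -> removed B, stack = [], depth=0
  push(B) -> stack = [B], depth=1
Final depth = 1

1


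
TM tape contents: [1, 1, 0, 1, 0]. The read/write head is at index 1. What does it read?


Tape: [1, 1, 0, 1, 0]
Positions: 0 1 2 3 4
Values:    1 1 0 1 0
Head at position 1
tape[1] = 1

1


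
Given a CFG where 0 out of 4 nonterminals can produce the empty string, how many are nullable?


Nonterminals: {S, A, B, C}
A nonterminal is nullable if it can derive epsilon
Counting nullable nonterminals: 0
Total nullable = 0

0


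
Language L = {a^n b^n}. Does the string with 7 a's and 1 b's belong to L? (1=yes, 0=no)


Language requires equal numbers of a's and b's
PDA pushes for each 'a', pops for each 'b'
Number of a's = 7
Number of b's = 1
7 != 1 -> Reject

0


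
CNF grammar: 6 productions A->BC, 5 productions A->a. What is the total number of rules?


CNF allows two rule forms:
  A -> BC (binary): 6 rules
  A -> a (terminal): 5 rules
Total = 6 + 5 = 11

11


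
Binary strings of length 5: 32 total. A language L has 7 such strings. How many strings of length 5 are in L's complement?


Alphabet: {0,1}
String length: 5
Total strings of length 5 = 2^5 = 32
Strings in L = 7
Complement = total - |L|
= 32 - 7
= 25

25
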